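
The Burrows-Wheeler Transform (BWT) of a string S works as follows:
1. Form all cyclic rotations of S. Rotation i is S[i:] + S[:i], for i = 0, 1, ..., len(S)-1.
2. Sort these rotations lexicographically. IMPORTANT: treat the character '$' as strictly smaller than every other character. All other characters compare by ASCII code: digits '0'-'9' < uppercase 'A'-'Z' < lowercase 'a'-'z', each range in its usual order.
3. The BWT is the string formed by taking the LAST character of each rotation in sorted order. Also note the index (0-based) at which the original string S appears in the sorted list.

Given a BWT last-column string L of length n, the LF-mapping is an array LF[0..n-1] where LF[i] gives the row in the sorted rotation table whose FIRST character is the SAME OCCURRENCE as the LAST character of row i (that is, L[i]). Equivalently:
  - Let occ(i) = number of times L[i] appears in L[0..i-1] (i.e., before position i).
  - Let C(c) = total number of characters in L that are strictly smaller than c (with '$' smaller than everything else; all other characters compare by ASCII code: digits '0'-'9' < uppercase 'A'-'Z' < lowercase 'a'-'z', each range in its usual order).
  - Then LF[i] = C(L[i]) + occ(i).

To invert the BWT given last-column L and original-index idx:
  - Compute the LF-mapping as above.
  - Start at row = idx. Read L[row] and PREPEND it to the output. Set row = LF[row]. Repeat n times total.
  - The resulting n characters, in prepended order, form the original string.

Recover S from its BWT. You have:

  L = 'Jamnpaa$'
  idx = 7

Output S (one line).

LF mapping: 1 2 5 6 7 3 4 0
Walk LF starting at row 7, prepending L[row]:
  step 1: row=7, L[7]='$', prepend. Next row=LF[7]=0
  step 2: row=0, L[0]='J', prepend. Next row=LF[0]=1
  step 3: row=1, L[1]='a', prepend. Next row=LF[1]=2
  step 4: row=2, L[2]='m', prepend. Next row=LF[2]=5
  step 5: row=5, L[5]='a', prepend. Next row=LF[5]=3
  step 6: row=3, L[3]='n', prepend. Next row=LF[3]=6
  step 7: row=6, L[6]='a', prepend. Next row=LF[6]=4
  step 8: row=4, L[4]='p', prepend. Next row=LF[4]=7
Reversed output: panamaJ$

Answer: panamaJ$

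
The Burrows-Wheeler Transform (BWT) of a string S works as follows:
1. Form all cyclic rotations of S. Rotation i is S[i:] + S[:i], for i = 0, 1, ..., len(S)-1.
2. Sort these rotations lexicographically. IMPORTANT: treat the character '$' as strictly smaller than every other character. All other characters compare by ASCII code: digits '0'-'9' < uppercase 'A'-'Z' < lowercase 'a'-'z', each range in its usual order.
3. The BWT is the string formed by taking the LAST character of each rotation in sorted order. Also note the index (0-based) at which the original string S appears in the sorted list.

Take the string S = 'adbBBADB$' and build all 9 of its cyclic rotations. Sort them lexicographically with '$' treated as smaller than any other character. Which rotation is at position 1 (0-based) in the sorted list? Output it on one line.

Answer: ADB$adbBB

Derivation:
All 9 rotations (rotation i = S[i:]+S[:i]):
  rot[0] = adbBBADB$
  rot[1] = dbBBADB$a
  rot[2] = bBBADB$ad
  rot[3] = BBADB$adb
  rot[4] = BADB$adbB
  rot[5] = ADB$adbBB
  rot[6] = DB$adbBBA
  rot[7] = B$adbBBAD
  rot[8] = $adbBBADB
Sorted (with $ < everything):
  sorted[0] = $adbBBADB
  sorted[1] = ADB$adbBB
  sorted[2] = B$adbBBAD
  sorted[3] = BADB$adbB
  sorted[4] = BBADB$adb
  sorted[5] = DB$adbBBA
  sorted[6] = adbBBADB$
  sorted[7] = bBBADB$ad
  sorted[8] = dbBBADB$a
sorted[1] = ADB$adbBB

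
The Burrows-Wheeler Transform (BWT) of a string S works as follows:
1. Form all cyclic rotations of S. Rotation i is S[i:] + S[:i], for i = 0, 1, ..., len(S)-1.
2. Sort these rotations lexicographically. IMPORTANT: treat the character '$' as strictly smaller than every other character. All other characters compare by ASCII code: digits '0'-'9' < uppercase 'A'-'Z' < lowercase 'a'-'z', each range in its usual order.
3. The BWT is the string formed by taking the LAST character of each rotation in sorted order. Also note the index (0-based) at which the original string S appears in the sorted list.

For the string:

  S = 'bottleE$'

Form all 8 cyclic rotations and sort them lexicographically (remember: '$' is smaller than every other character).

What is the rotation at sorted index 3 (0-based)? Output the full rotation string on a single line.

Answer: eE$bottl

Derivation:
All 8 rotations (rotation i = S[i:]+S[:i]):
  rot[0] = bottleE$
  rot[1] = ottleE$b
  rot[2] = ttleE$bo
  rot[3] = tleE$bot
  rot[4] = leE$bott
  rot[5] = eE$bottl
  rot[6] = E$bottle
  rot[7] = $bottleE
Sorted (with $ < everything):
  sorted[0] = $bottleE
  sorted[1] = E$bottle
  sorted[2] = bottleE$
  sorted[3] = eE$bottl
  sorted[4] = leE$bott
  sorted[5] = ottleE$b
  sorted[6] = tleE$bot
  sorted[7] = ttleE$bo
sorted[3] = eE$bottl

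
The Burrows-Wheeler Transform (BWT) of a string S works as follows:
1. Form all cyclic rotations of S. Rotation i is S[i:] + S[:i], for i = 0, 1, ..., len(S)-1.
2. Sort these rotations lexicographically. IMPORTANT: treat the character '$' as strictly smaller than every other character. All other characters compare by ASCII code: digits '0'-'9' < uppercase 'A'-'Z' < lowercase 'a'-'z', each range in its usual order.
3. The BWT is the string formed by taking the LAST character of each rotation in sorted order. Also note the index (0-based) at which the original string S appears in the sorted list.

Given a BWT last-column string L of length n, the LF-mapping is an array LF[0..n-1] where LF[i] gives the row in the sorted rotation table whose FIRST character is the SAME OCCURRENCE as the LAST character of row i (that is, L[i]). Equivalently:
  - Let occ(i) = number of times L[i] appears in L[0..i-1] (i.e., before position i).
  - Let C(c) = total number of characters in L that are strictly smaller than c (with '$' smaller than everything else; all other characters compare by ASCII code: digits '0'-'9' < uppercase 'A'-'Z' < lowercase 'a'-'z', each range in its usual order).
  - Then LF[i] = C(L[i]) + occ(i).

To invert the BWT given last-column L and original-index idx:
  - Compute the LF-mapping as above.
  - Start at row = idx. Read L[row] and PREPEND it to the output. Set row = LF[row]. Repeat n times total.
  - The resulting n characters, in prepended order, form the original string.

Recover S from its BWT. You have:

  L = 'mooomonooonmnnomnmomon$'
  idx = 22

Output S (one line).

Answer: ooommomnomonmonnoonnom$

Derivation:
LF mapping: 1 13 14 15 2 16 7 17 18 19 8 3 9 10 20 4 11 5 21 6 22 12 0
Walk LF starting at row 22, prepending L[row]:
  step 1: row=22, L[22]='$', prepend. Next row=LF[22]=0
  step 2: row=0, L[0]='m', prepend. Next row=LF[0]=1
  step 3: row=1, L[1]='o', prepend. Next row=LF[1]=13
  step 4: row=13, L[13]='n', prepend. Next row=LF[13]=10
  step 5: row=10, L[10]='n', prepend. Next row=LF[10]=8
  step 6: row=8, L[8]='o', prepend. Next row=LF[8]=18
  step 7: row=18, L[18]='o', prepend. Next row=LF[18]=21
  step 8: row=21, L[21]='n', prepend. Next row=LF[21]=12
  step 9: row=12, L[12]='n', prepend. Next row=LF[12]=9
  step 10: row=9, L[9]='o', prepend. Next row=LF[9]=19
  step 11: row=19, L[19]='m', prepend. Next row=LF[19]=6
  step 12: row=6, L[6]='n', prepend. Next row=LF[6]=7
  step 13: row=7, L[7]='o', prepend. Next row=LF[7]=17
  step 14: row=17, L[17]='m', prepend. Next row=LF[17]=5
  step 15: row=5, L[5]='o', prepend. Next row=LF[5]=16
  step 16: row=16, L[16]='n', prepend. Next row=LF[16]=11
  step 17: row=11, L[11]='m', prepend. Next row=LF[11]=3
  step 18: row=3, L[3]='o', prepend. Next row=LF[3]=15
  step 19: row=15, L[15]='m', prepend. Next row=LF[15]=4
  step 20: row=4, L[4]='m', prepend. Next row=LF[4]=2
  step 21: row=2, L[2]='o', prepend. Next row=LF[2]=14
  step 22: row=14, L[14]='o', prepend. Next row=LF[14]=20
  step 23: row=20, L[20]='o', prepend. Next row=LF[20]=22
Reversed output: ooommomnomonmonnoonnom$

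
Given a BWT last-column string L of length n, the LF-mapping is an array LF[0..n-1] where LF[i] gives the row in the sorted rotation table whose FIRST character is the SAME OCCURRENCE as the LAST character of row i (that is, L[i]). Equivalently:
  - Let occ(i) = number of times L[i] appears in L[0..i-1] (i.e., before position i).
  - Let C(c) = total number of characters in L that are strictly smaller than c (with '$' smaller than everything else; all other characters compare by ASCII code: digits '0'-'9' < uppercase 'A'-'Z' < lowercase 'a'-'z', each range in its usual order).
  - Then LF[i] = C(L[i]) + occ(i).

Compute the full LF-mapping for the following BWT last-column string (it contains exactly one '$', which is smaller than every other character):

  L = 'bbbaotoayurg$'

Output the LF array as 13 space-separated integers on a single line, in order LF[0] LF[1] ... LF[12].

Char counts: '$':1, 'a':2, 'b':3, 'g':1, 'o':2, 'r':1, 't':1, 'u':1, 'y':1
C (first-col start): C('$')=0, C('a')=1, C('b')=3, C('g')=6, C('o')=7, C('r')=9, C('t')=10, C('u')=11, C('y')=12
L[0]='b': occ=0, LF[0]=C('b')+0=3+0=3
L[1]='b': occ=1, LF[1]=C('b')+1=3+1=4
L[2]='b': occ=2, LF[2]=C('b')+2=3+2=5
L[3]='a': occ=0, LF[3]=C('a')+0=1+0=1
L[4]='o': occ=0, LF[4]=C('o')+0=7+0=7
L[5]='t': occ=0, LF[5]=C('t')+0=10+0=10
L[6]='o': occ=1, LF[6]=C('o')+1=7+1=8
L[7]='a': occ=1, LF[7]=C('a')+1=1+1=2
L[8]='y': occ=0, LF[8]=C('y')+0=12+0=12
L[9]='u': occ=0, LF[9]=C('u')+0=11+0=11
L[10]='r': occ=0, LF[10]=C('r')+0=9+0=9
L[11]='g': occ=0, LF[11]=C('g')+0=6+0=6
L[12]='$': occ=0, LF[12]=C('$')+0=0+0=0

Answer: 3 4 5 1 7 10 8 2 12 11 9 6 0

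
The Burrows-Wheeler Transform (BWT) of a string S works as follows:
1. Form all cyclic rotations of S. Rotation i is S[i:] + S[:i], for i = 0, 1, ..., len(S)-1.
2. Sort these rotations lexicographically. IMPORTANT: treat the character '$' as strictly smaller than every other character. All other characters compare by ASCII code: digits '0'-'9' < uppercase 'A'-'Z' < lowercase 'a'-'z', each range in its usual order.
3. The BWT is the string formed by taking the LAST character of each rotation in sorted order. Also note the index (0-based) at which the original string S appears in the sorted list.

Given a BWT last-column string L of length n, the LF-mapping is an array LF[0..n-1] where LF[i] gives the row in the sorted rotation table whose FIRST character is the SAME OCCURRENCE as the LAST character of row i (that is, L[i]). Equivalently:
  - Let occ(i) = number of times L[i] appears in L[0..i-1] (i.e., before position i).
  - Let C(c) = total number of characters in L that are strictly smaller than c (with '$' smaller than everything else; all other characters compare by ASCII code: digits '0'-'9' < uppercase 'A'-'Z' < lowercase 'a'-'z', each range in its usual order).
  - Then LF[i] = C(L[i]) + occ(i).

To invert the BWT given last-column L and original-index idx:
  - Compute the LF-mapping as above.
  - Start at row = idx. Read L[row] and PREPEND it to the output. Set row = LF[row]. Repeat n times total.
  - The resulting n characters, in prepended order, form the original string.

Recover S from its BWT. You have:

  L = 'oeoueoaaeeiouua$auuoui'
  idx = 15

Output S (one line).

LF mapping: 11 5 12 16 6 13 1 2 7 8 9 14 17 18 3 0 4 19 20 15 21 10
Walk LF starting at row 15, prepending L[row]:
  step 1: row=15, L[15]='$', prepend. Next row=LF[15]=0
  step 2: row=0, L[0]='o', prepend. Next row=LF[0]=11
  step 3: row=11, L[11]='o', prepend. Next row=LF[11]=14
  step 4: row=14, L[14]='a', prepend. Next row=LF[14]=3
  step 5: row=3, L[3]='u', prepend. Next row=LF[3]=16
  step 6: row=16, L[16]='a', prepend. Next row=LF[16]=4
  step 7: row=4, L[4]='e', prepend. Next row=LF[4]=6
  step 8: row=6, L[6]='a', prepend. Next row=LF[6]=1
  step 9: row=1, L[1]='e', prepend. Next row=LF[1]=5
  step 10: row=5, L[5]='o', prepend. Next row=LF[5]=13
  step 11: row=13, L[13]='u', prepend. Next row=LF[13]=18
  step 12: row=18, L[18]='u', prepend. Next row=LF[18]=20
  step 13: row=20, L[20]='u', prepend. Next row=LF[20]=21
  step 14: row=21, L[21]='i', prepend. Next row=LF[21]=10
  step 15: row=10, L[10]='i', prepend. Next row=LF[10]=9
  step 16: row=9, L[9]='e', prepend. Next row=LF[9]=8
  step 17: row=8, L[8]='e', prepend. Next row=LF[8]=7
  step 18: row=7, L[7]='a', prepend. Next row=LF[7]=2
  step 19: row=2, L[2]='o', prepend. Next row=LF[2]=12
  step 20: row=12, L[12]='u', prepend. Next row=LF[12]=17
  step 21: row=17, L[17]='u', prepend. Next row=LF[17]=19
  step 22: row=19, L[19]='o', prepend. Next row=LF[19]=15
Reversed output: ouuoaeeiiuuuoeaeauaoo$

Answer: ouuoaeeiiuuuoeaeauaoo$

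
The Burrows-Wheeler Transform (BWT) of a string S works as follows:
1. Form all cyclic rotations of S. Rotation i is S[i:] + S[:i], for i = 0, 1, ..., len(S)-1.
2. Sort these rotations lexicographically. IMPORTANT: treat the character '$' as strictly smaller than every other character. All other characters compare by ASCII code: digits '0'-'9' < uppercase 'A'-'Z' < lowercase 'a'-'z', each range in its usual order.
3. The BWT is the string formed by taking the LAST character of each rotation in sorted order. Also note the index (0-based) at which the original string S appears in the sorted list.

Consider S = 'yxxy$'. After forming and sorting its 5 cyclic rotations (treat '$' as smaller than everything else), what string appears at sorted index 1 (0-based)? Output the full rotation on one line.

Answer: xxy$y

Derivation:
All 5 rotations (rotation i = S[i:]+S[:i]):
  rot[0] = yxxy$
  rot[1] = xxy$y
  rot[2] = xy$yx
  rot[3] = y$yxx
  rot[4] = $yxxy
Sorted (with $ < everything):
  sorted[0] = $yxxy
  sorted[1] = xxy$y
  sorted[2] = xy$yx
  sorted[3] = y$yxx
  sorted[4] = yxxy$
sorted[1] = xxy$y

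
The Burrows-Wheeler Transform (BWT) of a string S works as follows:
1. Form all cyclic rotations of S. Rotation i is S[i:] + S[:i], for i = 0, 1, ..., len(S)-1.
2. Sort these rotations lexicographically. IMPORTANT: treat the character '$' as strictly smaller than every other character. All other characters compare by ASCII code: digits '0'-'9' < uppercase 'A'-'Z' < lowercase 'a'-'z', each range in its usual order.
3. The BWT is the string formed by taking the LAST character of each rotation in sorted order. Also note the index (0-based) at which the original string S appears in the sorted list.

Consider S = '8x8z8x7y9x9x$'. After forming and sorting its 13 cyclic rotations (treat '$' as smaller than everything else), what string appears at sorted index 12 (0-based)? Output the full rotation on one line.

All 13 rotations (rotation i = S[i:]+S[:i]):
  rot[0] = 8x8z8x7y9x9x$
  rot[1] = x8z8x7y9x9x$8
  rot[2] = 8z8x7y9x9x$8x
  rot[3] = z8x7y9x9x$8x8
  rot[4] = 8x7y9x9x$8x8z
  rot[5] = x7y9x9x$8x8z8
  rot[6] = 7y9x9x$8x8z8x
  rot[7] = y9x9x$8x8z8x7
  rot[8] = 9x9x$8x8z8x7y
  rot[9] = x9x$8x8z8x7y9
  rot[10] = 9x$8x8z8x7y9x
  rot[11] = x$8x8z8x7y9x9
  rot[12] = $8x8z8x7y9x9x
Sorted (with $ < everything):
  sorted[0] = $8x8z8x7y9x9x
  sorted[1] = 7y9x9x$8x8z8x
  sorted[2] = 8x7y9x9x$8x8z
  sorted[3] = 8x8z8x7y9x9x$
  sorted[4] = 8z8x7y9x9x$8x
  sorted[5] = 9x$8x8z8x7y9x
  sorted[6] = 9x9x$8x8z8x7y
  sorted[7] = x$8x8z8x7y9x9
  sorted[8] = x7y9x9x$8x8z8
  sorted[9] = x8z8x7y9x9x$8
  sorted[10] = x9x$8x8z8x7y9
  sorted[11] = y9x9x$8x8z8x7
  sorted[12] = z8x7y9x9x$8x8
sorted[12] = z8x7y9x9x$8x8

Answer: z8x7y9x9x$8x8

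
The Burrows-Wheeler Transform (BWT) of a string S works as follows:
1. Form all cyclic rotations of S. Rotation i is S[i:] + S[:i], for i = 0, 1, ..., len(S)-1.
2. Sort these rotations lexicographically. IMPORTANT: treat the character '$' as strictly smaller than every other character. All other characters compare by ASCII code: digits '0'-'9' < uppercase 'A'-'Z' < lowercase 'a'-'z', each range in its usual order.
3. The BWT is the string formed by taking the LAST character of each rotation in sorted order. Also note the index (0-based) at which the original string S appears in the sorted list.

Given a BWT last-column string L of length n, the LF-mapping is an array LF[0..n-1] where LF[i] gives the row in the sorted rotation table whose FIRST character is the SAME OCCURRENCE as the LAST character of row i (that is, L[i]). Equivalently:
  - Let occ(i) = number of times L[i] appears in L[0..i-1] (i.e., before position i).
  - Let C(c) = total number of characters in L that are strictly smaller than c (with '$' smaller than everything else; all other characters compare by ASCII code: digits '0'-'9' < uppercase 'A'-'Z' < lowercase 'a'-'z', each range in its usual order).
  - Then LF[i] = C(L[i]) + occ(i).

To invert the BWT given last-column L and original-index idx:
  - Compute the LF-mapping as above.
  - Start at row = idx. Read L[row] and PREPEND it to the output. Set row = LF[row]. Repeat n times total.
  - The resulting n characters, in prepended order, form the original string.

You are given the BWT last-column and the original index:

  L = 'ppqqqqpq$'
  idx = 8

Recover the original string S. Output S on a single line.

LF mapping: 1 2 4 5 6 7 3 8 0
Walk LF starting at row 8, prepending L[row]:
  step 1: row=8, L[8]='$', prepend. Next row=LF[8]=0
  step 2: row=0, L[0]='p', prepend. Next row=LF[0]=1
  step 3: row=1, L[1]='p', prepend. Next row=LF[1]=2
  step 4: row=2, L[2]='q', prepend. Next row=LF[2]=4
  step 5: row=4, L[4]='q', prepend. Next row=LF[4]=6
  step 6: row=6, L[6]='p', prepend. Next row=LF[6]=3
  step 7: row=3, L[3]='q', prepend. Next row=LF[3]=5
  step 8: row=5, L[5]='q', prepend. Next row=LF[5]=7
  step 9: row=7, L[7]='q', prepend. Next row=LF[7]=8
Reversed output: qqqpqqpp$

Answer: qqqpqqpp$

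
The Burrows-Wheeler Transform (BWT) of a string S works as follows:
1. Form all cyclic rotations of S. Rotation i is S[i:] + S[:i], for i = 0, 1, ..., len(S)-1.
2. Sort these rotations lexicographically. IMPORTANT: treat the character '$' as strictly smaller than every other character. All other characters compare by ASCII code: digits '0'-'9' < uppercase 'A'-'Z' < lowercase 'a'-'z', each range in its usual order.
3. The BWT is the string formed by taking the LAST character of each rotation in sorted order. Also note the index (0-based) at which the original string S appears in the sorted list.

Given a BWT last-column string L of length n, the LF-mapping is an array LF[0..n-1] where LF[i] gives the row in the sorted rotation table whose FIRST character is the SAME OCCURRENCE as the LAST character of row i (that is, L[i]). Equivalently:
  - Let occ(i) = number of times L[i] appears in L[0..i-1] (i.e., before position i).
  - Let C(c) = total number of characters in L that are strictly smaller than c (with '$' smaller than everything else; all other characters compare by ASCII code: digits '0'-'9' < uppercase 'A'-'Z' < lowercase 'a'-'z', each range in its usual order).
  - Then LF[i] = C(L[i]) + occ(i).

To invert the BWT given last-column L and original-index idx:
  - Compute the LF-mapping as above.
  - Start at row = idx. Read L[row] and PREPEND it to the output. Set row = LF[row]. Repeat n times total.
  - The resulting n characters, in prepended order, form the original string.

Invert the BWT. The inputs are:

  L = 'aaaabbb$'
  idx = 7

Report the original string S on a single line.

Answer: bbbaaaa$

Derivation:
LF mapping: 1 2 3 4 5 6 7 0
Walk LF starting at row 7, prepending L[row]:
  step 1: row=7, L[7]='$', prepend. Next row=LF[7]=0
  step 2: row=0, L[0]='a', prepend. Next row=LF[0]=1
  step 3: row=1, L[1]='a', prepend. Next row=LF[1]=2
  step 4: row=2, L[2]='a', prepend. Next row=LF[2]=3
  step 5: row=3, L[3]='a', prepend. Next row=LF[3]=4
  step 6: row=4, L[4]='b', prepend. Next row=LF[4]=5
  step 7: row=5, L[5]='b', prepend. Next row=LF[5]=6
  step 8: row=6, L[6]='b', prepend. Next row=LF[6]=7
Reversed output: bbbaaaa$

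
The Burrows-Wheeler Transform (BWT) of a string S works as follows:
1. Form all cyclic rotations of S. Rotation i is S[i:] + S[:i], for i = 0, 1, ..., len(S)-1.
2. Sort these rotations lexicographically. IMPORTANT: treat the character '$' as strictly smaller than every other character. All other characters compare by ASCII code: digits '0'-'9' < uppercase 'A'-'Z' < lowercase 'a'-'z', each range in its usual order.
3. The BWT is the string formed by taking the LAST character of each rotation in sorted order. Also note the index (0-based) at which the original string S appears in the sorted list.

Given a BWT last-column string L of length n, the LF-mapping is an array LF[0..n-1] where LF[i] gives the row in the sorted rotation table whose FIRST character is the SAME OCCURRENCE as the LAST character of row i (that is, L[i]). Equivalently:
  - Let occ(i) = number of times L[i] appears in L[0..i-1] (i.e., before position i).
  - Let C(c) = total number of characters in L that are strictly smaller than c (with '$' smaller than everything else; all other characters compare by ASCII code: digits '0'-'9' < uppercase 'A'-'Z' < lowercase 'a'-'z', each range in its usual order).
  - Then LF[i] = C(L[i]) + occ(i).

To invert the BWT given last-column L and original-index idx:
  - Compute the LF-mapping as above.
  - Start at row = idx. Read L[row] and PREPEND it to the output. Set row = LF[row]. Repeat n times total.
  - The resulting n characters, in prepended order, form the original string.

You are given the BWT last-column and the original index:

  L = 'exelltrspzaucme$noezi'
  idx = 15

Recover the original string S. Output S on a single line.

LF mapping: 3 18 4 8 9 16 14 15 13 19 1 17 2 10 5 0 11 12 6 20 7
Walk LF starting at row 15, prepending L[row]:
  step 1: row=15, L[15]='$', prepend. Next row=LF[15]=0
  step 2: row=0, L[0]='e', prepend. Next row=LF[0]=3
  step 3: row=3, L[3]='l', prepend. Next row=LF[3]=8
  step 4: row=8, L[8]='p', prepend. Next row=LF[8]=13
  step 5: row=13, L[13]='m', prepend. Next row=LF[13]=10
  step 6: row=10, L[10]='a', prepend. Next row=LF[10]=1
  step 7: row=1, L[1]='x', prepend. Next row=LF[1]=18
  step 8: row=18, L[18]='e', prepend. Next row=LF[18]=6
  step 9: row=6, L[6]='r', prepend. Next row=LF[6]=14
  step 10: row=14, L[14]='e', prepend. Next row=LF[14]=5
  step 11: row=5, L[5]='t', prepend. Next row=LF[5]=16
  step 12: row=16, L[16]='n', prepend. Next row=LF[16]=11
  step 13: row=11, L[11]='u', prepend. Next row=LF[11]=17
  step 14: row=17, L[17]='o', prepend. Next row=LF[17]=12
  step 15: row=12, L[12]='c', prepend. Next row=LF[12]=2
  step 16: row=2, L[2]='e', prepend. Next row=LF[2]=4
  step 17: row=4, L[4]='l', prepend. Next row=LF[4]=9
  step 18: row=9, L[9]='z', prepend. Next row=LF[9]=19
  step 19: row=19, L[19]='z', prepend. Next row=LF[19]=20
  step 20: row=20, L[20]='i', prepend. Next row=LF[20]=7
  step 21: row=7, L[7]='s', prepend. Next row=LF[7]=15
Reversed output: sizzlecounterexample$

Answer: sizzlecounterexample$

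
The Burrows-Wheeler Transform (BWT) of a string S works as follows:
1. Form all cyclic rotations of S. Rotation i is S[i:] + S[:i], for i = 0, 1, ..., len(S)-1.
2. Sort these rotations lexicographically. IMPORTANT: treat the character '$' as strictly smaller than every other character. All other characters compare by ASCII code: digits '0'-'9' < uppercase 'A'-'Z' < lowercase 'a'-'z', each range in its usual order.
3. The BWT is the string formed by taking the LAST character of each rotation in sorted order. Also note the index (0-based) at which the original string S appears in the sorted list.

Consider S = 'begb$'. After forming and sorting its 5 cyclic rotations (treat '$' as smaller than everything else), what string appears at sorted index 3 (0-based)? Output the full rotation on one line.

Answer: egb$b

Derivation:
All 5 rotations (rotation i = S[i:]+S[:i]):
  rot[0] = begb$
  rot[1] = egb$b
  rot[2] = gb$be
  rot[3] = b$beg
  rot[4] = $begb
Sorted (with $ < everything):
  sorted[0] = $begb
  sorted[1] = b$beg
  sorted[2] = begb$
  sorted[3] = egb$b
  sorted[4] = gb$be
sorted[3] = egb$b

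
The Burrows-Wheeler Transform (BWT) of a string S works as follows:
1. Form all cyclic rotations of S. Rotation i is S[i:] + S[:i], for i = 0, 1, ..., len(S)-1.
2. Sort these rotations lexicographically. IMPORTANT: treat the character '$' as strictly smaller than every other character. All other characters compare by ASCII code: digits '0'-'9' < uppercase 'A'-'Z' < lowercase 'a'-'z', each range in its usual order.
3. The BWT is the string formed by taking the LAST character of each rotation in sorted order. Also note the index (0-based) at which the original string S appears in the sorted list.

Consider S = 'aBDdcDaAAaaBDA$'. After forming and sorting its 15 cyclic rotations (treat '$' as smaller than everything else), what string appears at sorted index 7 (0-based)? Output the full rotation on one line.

Answer: DaAAaaBDA$aBDdc

Derivation:
All 15 rotations (rotation i = S[i:]+S[:i]):
  rot[0] = aBDdcDaAAaaBDA$
  rot[1] = BDdcDaAAaaBDA$a
  rot[2] = DdcDaAAaaBDA$aB
  rot[3] = dcDaAAaaBDA$aBD
  rot[4] = cDaAAaaBDA$aBDd
  rot[5] = DaAAaaBDA$aBDdc
  rot[6] = aAAaaBDA$aBDdcD
  rot[7] = AAaaBDA$aBDdcDa
  rot[8] = AaaBDA$aBDdcDaA
  rot[9] = aaBDA$aBDdcDaAA
  rot[10] = aBDA$aBDdcDaAAa
  rot[11] = BDA$aBDdcDaAAaa
  rot[12] = DA$aBDdcDaAAaaB
  rot[13] = A$aBDdcDaAAaaBD
  rot[14] = $aBDdcDaAAaaBDA
Sorted (with $ < everything):
  sorted[0] = $aBDdcDaAAaaBDA
  sorted[1] = A$aBDdcDaAAaaBD
  sorted[2] = AAaaBDA$aBDdcDa
  sorted[3] = AaaBDA$aBDdcDaA
  sorted[4] = BDA$aBDdcDaAAaa
  sorted[5] = BDdcDaAAaaBDA$a
  sorted[6] = DA$aBDdcDaAAaaB
  sorted[7] = DaAAaaBDA$aBDdc
  sorted[8] = DdcDaAAaaBDA$aB
  sorted[9] = aAAaaBDA$aBDdcD
  sorted[10] = aBDA$aBDdcDaAAa
  sorted[11] = aBDdcDaAAaaBDA$
  sorted[12] = aaBDA$aBDdcDaAA
  sorted[13] = cDaAAaaBDA$aBDd
  sorted[14] = dcDaAAaaBDA$aBD
sorted[7] = DaAAaaBDA$aBDdc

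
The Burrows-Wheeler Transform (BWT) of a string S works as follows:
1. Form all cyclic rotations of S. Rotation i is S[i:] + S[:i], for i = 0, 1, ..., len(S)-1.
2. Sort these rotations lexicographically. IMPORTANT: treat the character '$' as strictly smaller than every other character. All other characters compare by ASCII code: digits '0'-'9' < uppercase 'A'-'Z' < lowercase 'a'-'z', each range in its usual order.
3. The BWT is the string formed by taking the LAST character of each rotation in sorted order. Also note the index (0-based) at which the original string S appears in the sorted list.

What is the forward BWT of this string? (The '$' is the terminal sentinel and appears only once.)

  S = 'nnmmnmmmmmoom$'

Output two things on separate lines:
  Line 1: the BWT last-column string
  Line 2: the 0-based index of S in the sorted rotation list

All 14 rotations (rotation i = S[i:]+S[:i]):
  rot[0] = nnmmnmmmmmoom$
  rot[1] = nmmnmmmmmoom$n
  rot[2] = mmnmmmmmoom$nn
  rot[3] = mnmmmmmoom$nnm
  rot[4] = nmmmmmoom$nnmm
  rot[5] = mmmmmoom$nnmmn
  rot[6] = mmmmoom$nnmmnm
  rot[7] = mmmoom$nnmmnmm
  rot[8] = mmoom$nnmmnmmm
  rot[9] = moom$nnmmnmmmm
  rot[10] = oom$nnmmnmmmmm
  rot[11] = om$nnmmnmmmmmo
  rot[12] = m$nnmmnmmmmmoo
  rot[13] = $nnmmnmmmmmoom
Sorted (with $ < everything):
  sorted[0] = $nnmmnmmmmmoom  (last char: 'm')
  sorted[1] = m$nnmmnmmmmmoo  (last char: 'o')
  sorted[2] = mmmmmoom$nnmmn  (last char: 'n')
  sorted[3] = mmmmoom$nnmmnm  (last char: 'm')
  sorted[4] = mmmoom$nnmmnmm  (last char: 'm')
  sorted[5] = mmnmmmmmoom$nn  (last char: 'n')
  sorted[6] = mmoom$nnmmnmmm  (last char: 'm')
  sorted[7] = mnmmmmmoom$nnm  (last char: 'm')
  sorted[8] = moom$nnmmnmmmm  (last char: 'm')
  sorted[9] = nmmmmmoom$nnmm  (last char: 'm')
  sorted[10] = nmmnmmmmmoom$n  (last char: 'n')
  sorted[11] = nnmmnmmmmmoom$  (last char: '$')
  sorted[12] = om$nnmmnmmmmmo  (last char: 'o')
  sorted[13] = oom$nnmmnmmmmm  (last char: 'm')
Last column: monmmnmmmmn$om
Original string S is at sorted index 11

Answer: monmmnmmmmn$om
11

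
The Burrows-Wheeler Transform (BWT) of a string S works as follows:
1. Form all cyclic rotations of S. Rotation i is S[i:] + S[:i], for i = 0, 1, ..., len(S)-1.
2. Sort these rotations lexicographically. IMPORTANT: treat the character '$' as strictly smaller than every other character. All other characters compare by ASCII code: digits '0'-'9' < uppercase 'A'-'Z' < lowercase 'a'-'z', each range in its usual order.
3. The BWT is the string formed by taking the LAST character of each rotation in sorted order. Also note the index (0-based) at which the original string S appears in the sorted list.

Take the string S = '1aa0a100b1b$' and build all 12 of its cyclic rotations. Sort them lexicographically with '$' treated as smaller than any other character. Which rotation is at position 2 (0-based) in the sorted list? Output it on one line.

Answer: 0a100b1b$1aa

Derivation:
All 12 rotations (rotation i = S[i:]+S[:i]):
  rot[0] = 1aa0a100b1b$
  rot[1] = aa0a100b1b$1
  rot[2] = a0a100b1b$1a
  rot[3] = 0a100b1b$1aa
  rot[4] = a100b1b$1aa0
  rot[5] = 100b1b$1aa0a
  rot[6] = 00b1b$1aa0a1
  rot[7] = 0b1b$1aa0a10
  rot[8] = b1b$1aa0a100
  rot[9] = 1b$1aa0a100b
  rot[10] = b$1aa0a100b1
  rot[11] = $1aa0a100b1b
Sorted (with $ < everything):
  sorted[0] = $1aa0a100b1b
  sorted[1] = 00b1b$1aa0a1
  sorted[2] = 0a100b1b$1aa
  sorted[3] = 0b1b$1aa0a10
  sorted[4] = 100b1b$1aa0a
  sorted[5] = 1aa0a100b1b$
  sorted[6] = 1b$1aa0a100b
  sorted[7] = a0a100b1b$1a
  sorted[8] = a100b1b$1aa0
  sorted[9] = aa0a100b1b$1
  sorted[10] = b$1aa0a100b1
  sorted[11] = b1b$1aa0a100
sorted[2] = 0a100b1b$1aa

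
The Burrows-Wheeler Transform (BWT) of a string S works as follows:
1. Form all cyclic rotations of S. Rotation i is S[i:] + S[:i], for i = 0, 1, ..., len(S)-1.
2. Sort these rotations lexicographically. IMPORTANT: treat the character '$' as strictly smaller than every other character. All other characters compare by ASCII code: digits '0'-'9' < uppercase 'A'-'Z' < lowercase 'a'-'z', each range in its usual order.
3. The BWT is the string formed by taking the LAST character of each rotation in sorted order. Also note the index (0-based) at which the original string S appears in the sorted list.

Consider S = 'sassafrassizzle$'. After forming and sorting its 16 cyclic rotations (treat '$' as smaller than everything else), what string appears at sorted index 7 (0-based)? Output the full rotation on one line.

Answer: le$sassafrassizz

Derivation:
All 16 rotations (rotation i = S[i:]+S[:i]):
  rot[0] = sassafrassizzle$
  rot[1] = assafrassizzle$s
  rot[2] = ssafrassizzle$sa
  rot[3] = safrassizzle$sas
  rot[4] = afrassizzle$sass
  rot[5] = frassizzle$sassa
  rot[6] = rassizzle$sassaf
  rot[7] = assizzle$sassafr
  rot[8] = ssizzle$sassafra
  rot[9] = sizzle$sassafras
  rot[10] = izzle$sassafrass
  rot[11] = zzle$sassafrassi
  rot[12] = zle$sassafrassiz
  rot[13] = le$sassafrassizz
  rot[14] = e$sassafrassizzl
  rot[15] = $sassafrassizzle
Sorted (with $ < everything):
  sorted[0] = $sassafrassizzle
  sorted[1] = afrassizzle$sass
  sorted[2] = assafrassizzle$s
  sorted[3] = assizzle$sassafr
  sorted[4] = e$sassafrassizzl
  sorted[5] = frassizzle$sassa
  sorted[6] = izzle$sassafrass
  sorted[7] = le$sassafrassizz
  sorted[8] = rassizzle$sassaf
  sorted[9] = safrassizzle$sas
  sorted[10] = sassafrassizzle$
  sorted[11] = sizzle$sassafras
  sorted[12] = ssafrassizzle$sa
  sorted[13] = ssizzle$sassafra
  sorted[14] = zle$sassafrassiz
  sorted[15] = zzle$sassafrassi
sorted[7] = le$sassafrassizz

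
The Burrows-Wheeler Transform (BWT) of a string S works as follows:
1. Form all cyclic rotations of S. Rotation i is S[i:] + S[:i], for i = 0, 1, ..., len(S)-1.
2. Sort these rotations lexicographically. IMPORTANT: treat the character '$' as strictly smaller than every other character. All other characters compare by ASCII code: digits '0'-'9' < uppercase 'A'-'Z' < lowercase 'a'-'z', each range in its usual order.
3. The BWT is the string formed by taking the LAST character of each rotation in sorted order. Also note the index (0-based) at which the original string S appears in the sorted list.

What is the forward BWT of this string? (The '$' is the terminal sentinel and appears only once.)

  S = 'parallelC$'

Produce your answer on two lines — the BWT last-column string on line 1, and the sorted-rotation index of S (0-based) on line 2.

All 10 rotations (rotation i = S[i:]+S[:i]):
  rot[0] = parallelC$
  rot[1] = arallelC$p
  rot[2] = rallelC$pa
  rot[3] = allelC$par
  rot[4] = llelC$para
  rot[5] = lelC$paral
  rot[6] = elC$parall
  rot[7] = lC$paralle
  rot[8] = C$parallel
  rot[9] = $parallelC
Sorted (with $ < everything):
  sorted[0] = $parallelC  (last char: 'C')
  sorted[1] = C$parallel  (last char: 'l')
  sorted[2] = allelC$par  (last char: 'r')
  sorted[3] = arallelC$p  (last char: 'p')
  sorted[4] = elC$parall  (last char: 'l')
  sorted[5] = lC$paralle  (last char: 'e')
  sorted[6] = lelC$paral  (last char: 'l')
  sorted[7] = llelC$para  (last char: 'a')
  sorted[8] = parallelC$  (last char: '$')
  sorted[9] = rallelC$pa  (last char: 'a')
Last column: Clrplela$a
Original string S is at sorted index 8

Answer: Clrplela$a
8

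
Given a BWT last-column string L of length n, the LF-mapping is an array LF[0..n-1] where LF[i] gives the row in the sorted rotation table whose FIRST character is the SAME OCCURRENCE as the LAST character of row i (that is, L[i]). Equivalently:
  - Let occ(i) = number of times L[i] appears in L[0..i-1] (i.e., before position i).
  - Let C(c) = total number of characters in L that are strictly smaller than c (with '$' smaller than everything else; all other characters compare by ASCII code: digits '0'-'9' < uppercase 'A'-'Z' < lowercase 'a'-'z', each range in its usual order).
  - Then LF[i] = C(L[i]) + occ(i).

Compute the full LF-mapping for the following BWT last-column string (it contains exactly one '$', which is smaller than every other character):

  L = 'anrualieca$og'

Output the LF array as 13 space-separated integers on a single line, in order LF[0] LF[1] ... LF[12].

Char counts: '$':1, 'a':3, 'c':1, 'e':1, 'g':1, 'i':1, 'l':1, 'n':1, 'o':1, 'r':1, 'u':1
C (first-col start): C('$')=0, C('a')=1, C('c')=4, C('e')=5, C('g')=6, C('i')=7, C('l')=8, C('n')=9, C('o')=10, C('r')=11, C('u')=12
L[0]='a': occ=0, LF[0]=C('a')+0=1+0=1
L[1]='n': occ=0, LF[1]=C('n')+0=9+0=9
L[2]='r': occ=0, LF[2]=C('r')+0=11+0=11
L[3]='u': occ=0, LF[3]=C('u')+0=12+0=12
L[4]='a': occ=1, LF[4]=C('a')+1=1+1=2
L[5]='l': occ=0, LF[5]=C('l')+0=8+0=8
L[6]='i': occ=0, LF[6]=C('i')+0=7+0=7
L[7]='e': occ=0, LF[7]=C('e')+0=5+0=5
L[8]='c': occ=0, LF[8]=C('c')+0=4+0=4
L[9]='a': occ=2, LF[9]=C('a')+2=1+2=3
L[10]='$': occ=0, LF[10]=C('$')+0=0+0=0
L[11]='o': occ=0, LF[11]=C('o')+0=10+0=10
L[12]='g': occ=0, LF[12]=C('g')+0=6+0=6

Answer: 1 9 11 12 2 8 7 5 4 3 0 10 6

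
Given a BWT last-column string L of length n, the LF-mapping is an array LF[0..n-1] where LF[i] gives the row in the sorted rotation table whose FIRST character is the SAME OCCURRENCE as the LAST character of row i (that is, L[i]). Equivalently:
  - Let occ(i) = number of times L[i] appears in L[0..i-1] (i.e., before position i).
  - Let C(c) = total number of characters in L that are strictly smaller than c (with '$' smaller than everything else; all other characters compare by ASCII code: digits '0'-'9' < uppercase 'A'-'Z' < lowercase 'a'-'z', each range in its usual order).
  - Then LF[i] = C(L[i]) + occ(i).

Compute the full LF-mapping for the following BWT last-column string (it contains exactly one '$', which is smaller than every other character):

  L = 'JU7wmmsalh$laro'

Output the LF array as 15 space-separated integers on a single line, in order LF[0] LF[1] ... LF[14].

Char counts: '$':1, '7':1, 'J':1, 'U':1, 'a':2, 'h':1, 'l':2, 'm':2, 'o':1, 'r':1, 's':1, 'w':1
C (first-col start): C('$')=0, C('7')=1, C('J')=2, C('U')=3, C('a')=4, C('h')=6, C('l')=7, C('m')=9, C('o')=11, C('r')=12, C('s')=13, C('w')=14
L[0]='J': occ=0, LF[0]=C('J')+0=2+0=2
L[1]='U': occ=0, LF[1]=C('U')+0=3+0=3
L[2]='7': occ=0, LF[2]=C('7')+0=1+0=1
L[3]='w': occ=0, LF[3]=C('w')+0=14+0=14
L[4]='m': occ=0, LF[4]=C('m')+0=9+0=9
L[5]='m': occ=1, LF[5]=C('m')+1=9+1=10
L[6]='s': occ=0, LF[6]=C('s')+0=13+0=13
L[7]='a': occ=0, LF[7]=C('a')+0=4+0=4
L[8]='l': occ=0, LF[8]=C('l')+0=7+0=7
L[9]='h': occ=0, LF[9]=C('h')+0=6+0=6
L[10]='$': occ=0, LF[10]=C('$')+0=0+0=0
L[11]='l': occ=1, LF[11]=C('l')+1=7+1=8
L[12]='a': occ=1, LF[12]=C('a')+1=4+1=5
L[13]='r': occ=0, LF[13]=C('r')+0=12+0=12
L[14]='o': occ=0, LF[14]=C('o')+0=11+0=11

Answer: 2 3 1 14 9 10 13 4 7 6 0 8 5 12 11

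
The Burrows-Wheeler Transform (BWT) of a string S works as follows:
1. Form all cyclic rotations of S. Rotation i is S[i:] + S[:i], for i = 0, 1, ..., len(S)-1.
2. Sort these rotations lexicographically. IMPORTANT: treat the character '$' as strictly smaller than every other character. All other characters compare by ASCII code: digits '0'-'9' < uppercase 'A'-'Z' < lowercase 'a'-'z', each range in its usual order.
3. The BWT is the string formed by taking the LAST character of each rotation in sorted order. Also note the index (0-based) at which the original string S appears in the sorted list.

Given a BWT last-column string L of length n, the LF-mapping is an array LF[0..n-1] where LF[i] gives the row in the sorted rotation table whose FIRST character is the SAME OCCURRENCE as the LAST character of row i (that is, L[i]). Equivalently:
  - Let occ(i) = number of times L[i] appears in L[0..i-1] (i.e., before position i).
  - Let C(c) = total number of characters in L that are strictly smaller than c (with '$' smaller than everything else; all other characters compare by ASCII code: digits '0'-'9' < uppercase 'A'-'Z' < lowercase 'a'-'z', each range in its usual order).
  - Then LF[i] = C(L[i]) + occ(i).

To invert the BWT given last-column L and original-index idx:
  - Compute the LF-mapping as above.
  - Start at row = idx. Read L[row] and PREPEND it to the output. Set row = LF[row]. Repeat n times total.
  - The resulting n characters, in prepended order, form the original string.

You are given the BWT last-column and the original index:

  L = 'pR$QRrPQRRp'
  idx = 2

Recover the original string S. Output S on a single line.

LF mapping: 8 4 0 2 5 10 1 3 6 7 9
Walk LF starting at row 2, prepending L[row]:
  step 1: row=2, L[2]='$', prepend. Next row=LF[2]=0
  step 2: row=0, L[0]='p', prepend. Next row=LF[0]=8
  step 3: row=8, L[8]='R', prepend. Next row=LF[8]=6
  step 4: row=6, L[6]='P', prepend. Next row=LF[6]=1
  step 5: row=1, L[1]='R', prepend. Next row=LF[1]=4
  step 6: row=4, L[4]='R', prepend. Next row=LF[4]=5
  step 7: row=5, L[5]='r', prepend. Next row=LF[5]=10
  step 8: row=10, L[10]='p', prepend. Next row=LF[10]=9
  step 9: row=9, L[9]='R', prepend. Next row=LF[9]=7
  step 10: row=7, L[7]='Q', prepend. Next row=LF[7]=3
  step 11: row=3, L[3]='Q', prepend. Next row=LF[3]=2
Reversed output: QQRprRRPRp$

Answer: QQRprRRPRp$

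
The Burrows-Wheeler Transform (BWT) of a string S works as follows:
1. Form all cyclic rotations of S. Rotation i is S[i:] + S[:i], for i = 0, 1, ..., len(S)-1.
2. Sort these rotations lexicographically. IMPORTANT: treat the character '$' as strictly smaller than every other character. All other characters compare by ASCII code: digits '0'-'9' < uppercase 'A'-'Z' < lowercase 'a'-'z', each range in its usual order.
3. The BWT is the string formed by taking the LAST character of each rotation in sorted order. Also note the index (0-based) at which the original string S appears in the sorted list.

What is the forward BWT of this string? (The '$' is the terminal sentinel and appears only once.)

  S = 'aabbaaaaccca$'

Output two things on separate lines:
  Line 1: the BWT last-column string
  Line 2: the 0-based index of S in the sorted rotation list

Answer: acba$aaabacca
4

Derivation:
All 13 rotations (rotation i = S[i:]+S[:i]):
  rot[0] = aabbaaaaccca$
  rot[1] = abbaaaaccca$a
  rot[2] = bbaaaaccca$aa
  rot[3] = baaaaccca$aab
  rot[4] = aaaaccca$aabb
  rot[5] = aaaccca$aabba
  rot[6] = aaccca$aabbaa
  rot[7] = accca$aabbaaa
  rot[8] = ccca$aabbaaaa
  rot[9] = cca$aabbaaaac
  rot[10] = ca$aabbaaaacc
  rot[11] = a$aabbaaaaccc
  rot[12] = $aabbaaaaccca
Sorted (with $ < everything):
  sorted[0] = $aabbaaaaccca  (last char: 'a')
  sorted[1] = a$aabbaaaaccc  (last char: 'c')
  sorted[2] = aaaaccca$aabb  (last char: 'b')
  sorted[3] = aaaccca$aabba  (last char: 'a')
  sorted[4] = aabbaaaaccca$  (last char: '$')
  sorted[5] = aaccca$aabbaa  (last char: 'a')
  sorted[6] = abbaaaaccca$a  (last char: 'a')
  sorted[7] = accca$aabbaaa  (last char: 'a')
  sorted[8] = baaaaccca$aab  (last char: 'b')
  sorted[9] = bbaaaaccca$aa  (last char: 'a')
  sorted[10] = ca$aabbaaaacc  (last char: 'c')
  sorted[11] = cca$aabbaaaac  (last char: 'c')
  sorted[12] = ccca$aabbaaaa  (last char: 'a')
Last column: acba$aaabacca
Original string S is at sorted index 4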